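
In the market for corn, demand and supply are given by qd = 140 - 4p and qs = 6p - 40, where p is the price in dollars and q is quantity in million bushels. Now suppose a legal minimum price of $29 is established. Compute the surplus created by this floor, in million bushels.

110

Equilibrium: 140 - 4p = 6p - 40, so 180 = 10p and p* = 18, q* = 68.
The floor of 29 is above the equilibrium price 18, so it binds.
At p = 29: qd = 140 - 4·29 = 24 and qs = 6·29 - 40 = 134.
Surplus = qs - qd = 134 - 24 = 110.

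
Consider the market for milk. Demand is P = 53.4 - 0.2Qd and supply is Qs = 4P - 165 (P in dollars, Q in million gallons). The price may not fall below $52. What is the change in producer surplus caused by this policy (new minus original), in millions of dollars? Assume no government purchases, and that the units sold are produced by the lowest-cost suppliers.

-22

Rearranging demand gives Qd = 267 - 5P. Setting quantity demanded equal to quantity supplied, 267 - 5P = 4P - 165, gives P* = 48 and Q* = 27.
Since 52 > 48, the floor is binding.
At P = 52: Qd = 267 - 5·52 = 7 and Qs = 4·52 - 165 = 43.
Producer surplus without the control is ½ · (48 - 41.25) · 27 = 91.125.
With the floor, 7 units are sold at 52. The supply price at Q = 7 is 43, so PS = ½ · [(52 - 41.25) + (52 - 43)] · 7 = 69.125.
Change in producer surplus = 69.125 - 91.125 = -22.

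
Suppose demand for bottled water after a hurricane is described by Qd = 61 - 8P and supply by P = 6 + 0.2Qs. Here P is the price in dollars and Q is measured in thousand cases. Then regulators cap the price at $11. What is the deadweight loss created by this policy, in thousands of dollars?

0

Rearranging supply gives Qs = 5P - 30. In a free market, 61 - 8P = 5P - 30 gives the equilibrium P* = 7, Q* = 5.
The ceiling of 11 is above the equilibrium price 7, so it is not binding; the market clears at P* = 7, Q* = 5.
Since the control does not bind, no trades are prevented and deadweight loss is zero.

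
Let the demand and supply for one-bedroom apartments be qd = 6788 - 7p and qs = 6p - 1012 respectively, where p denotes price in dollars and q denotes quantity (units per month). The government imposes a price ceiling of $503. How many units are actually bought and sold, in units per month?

2006

Setting quantity demanded equal to quantity supplied, 6788 - 7p = 6p - 1012, gives p* = 600 and q* = 2588.
Since 503 < 600, the ceiling is binding.
At p = 503: qd = 6788 - 7·503 = 3267 and qs = 6·503 - 1012 = 2006.
The quantity actually transacted is the short side, supply: 2006.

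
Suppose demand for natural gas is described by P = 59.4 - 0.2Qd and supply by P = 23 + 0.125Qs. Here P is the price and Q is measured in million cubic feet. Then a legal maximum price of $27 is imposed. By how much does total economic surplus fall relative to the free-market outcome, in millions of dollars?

Rearranging demand gives Qd = 297 - 5P; rearranging supply gives Qs = 8P - 184. Equilibrium: 297 - 5P = 8P - 184, so 481 = 13P and P* = 37, Q* = 112.
Because the ceiling (27) lies below the market-clearing price, it is binding.
At P = 27: Qd = 297 - 5·27 = 162 and Qs = 8·27 - 184 = 32.
Quantity traded falls to 32. At Q = 32 the demand price is (297 - 32)/5 = 53 and the supply price is (184 + 32)/8 = 27.
Deadweight loss = ½ · (53 - 27) · (112 - 32) = ½ · 26 · 80 = 1040.

1040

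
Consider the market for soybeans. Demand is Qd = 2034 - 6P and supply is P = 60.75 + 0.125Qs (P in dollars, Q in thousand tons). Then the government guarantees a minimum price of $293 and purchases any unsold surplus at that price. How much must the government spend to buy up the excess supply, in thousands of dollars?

463526

Rearranging supply gives Qs = 8P - 486. In a free market, 2034 - 6P = 8P - 486 gives the equilibrium P* = 180, Q* = 954.
The floor of 293 is above the equilibrium price 180, so it binds.
At P = 293: Qd = 2034 - 6·293 = 276 and Qs = 8·293 - 486 = 1858.
Surplus = Qs - Qd = 1582.
Government expenditure = surplus × support price = 1582 × 293 = 463526.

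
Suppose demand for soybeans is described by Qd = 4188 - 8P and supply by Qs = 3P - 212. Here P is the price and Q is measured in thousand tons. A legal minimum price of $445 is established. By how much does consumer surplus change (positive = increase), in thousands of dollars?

-36360

In a free market, 4188 - 8P = 3P - 212 gives the equilibrium P* = 400, Q* = 988.
Because the floor (445) lies above the market-clearing price, it is binding.
At P = 445: Qd = 4188 - 8·445 = 628 and Qs = 3·445 - 212 = 1123.
Consumer surplus without the control is ½ · (523.5 - 400) · 988 = 61009.
With the floor, consumers buy 628 units at 445, so CS = ½ · (523.5 - 445) · 628 = 24649.
Change in consumer surplus = 24649 - 61009 = -36360.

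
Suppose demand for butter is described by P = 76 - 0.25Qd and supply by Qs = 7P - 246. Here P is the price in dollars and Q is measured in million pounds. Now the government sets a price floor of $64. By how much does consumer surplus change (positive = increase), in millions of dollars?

Rearranging demand gives Qd = 304 - 4P. In a free market, 304 - 4P = 7P - 246 gives the equilibrium P* = 50, Q* = 104.
Since 64 > 50, the floor is binding.
At P = 64: Qd = 304 - 4·64 = 48 and Qs = 7·64 - 246 = 202.
Consumer surplus without the control is ½ · (76 - 50) · 104 = 1352.
With the floor, consumers buy 48 units at 64, so CS = ½ · (76 - 64) · 48 = 288.
Change in consumer surplus = 288 - 1352 = -1064.

-1064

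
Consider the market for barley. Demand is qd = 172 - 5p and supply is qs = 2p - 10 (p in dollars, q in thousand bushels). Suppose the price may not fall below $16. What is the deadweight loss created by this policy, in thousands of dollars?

In a free market, 172 - 5p = 2p - 10 gives the equilibrium p* = 26, q* = 42.
The floor of 16 is below the equilibrium price 26, so it is not binding; the market clears at p* = 26, q* = 42.
Since the control does not bind, no trades are prevented and deadweight loss is zero.

0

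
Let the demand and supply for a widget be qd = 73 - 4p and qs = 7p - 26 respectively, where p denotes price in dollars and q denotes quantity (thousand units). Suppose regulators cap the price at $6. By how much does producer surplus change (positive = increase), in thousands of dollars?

Equilibrium: 73 - 4p = 7p - 26, so 99 = 11p and p* = 9, q* = 37.
Because the ceiling (6) lies below the market-clearing price, it is binding.
At p = 6: qd = 73 - 4·6 = 49 and qs = 7·6 - 26 = 16.
Producer surplus without the control is ½ · (9 - 26/7) · 37 = 1369/14.
With the ceiling, producers sell 16 units at 6, so PS = ½ · (6 - 26/7) · 16 = 128/7.
Change in producer surplus = 128/7 - 1369/14 = -79.5.

-79.5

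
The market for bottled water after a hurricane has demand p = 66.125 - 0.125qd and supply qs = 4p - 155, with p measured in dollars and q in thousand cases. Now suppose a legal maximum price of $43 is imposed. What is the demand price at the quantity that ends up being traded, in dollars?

64

Rearranging demand gives qd = 529 - 8p. Setting quantity demanded equal to quantity supplied, 529 - 8p = 4p - 155, gives p* = 57 and q* = 73.
Because the ceiling (43) lies below the market-clearing price, it is binding.
At p = 43: qd = 529 - 8·43 = 185 and qs = 4·43 - 155 = 17.
Only 17 units reach the market. On the demand curve, the marginal buyer's willingness to pay at q = 17 is (529 - 17)/8 = 64.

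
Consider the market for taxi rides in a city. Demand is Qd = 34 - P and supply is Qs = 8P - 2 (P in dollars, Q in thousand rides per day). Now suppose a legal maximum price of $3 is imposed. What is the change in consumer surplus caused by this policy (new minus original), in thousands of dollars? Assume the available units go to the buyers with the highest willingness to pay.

-10

In a free market, 34 - P = 8P - 2 gives the equilibrium P* = 4, Q* = 30.
Since 3 < 4, the ceiling is binding.
At P = 3: Qd = 34 - 3 = 31 and Qs = 8·3 - 2 = 22.
Consumer surplus without the control is ½ · (34 - 4) · 30 = 450.
With the ceiling, 22 units are sold at 3 (assume they go to the highest-value buyers). The demand price at Q = 22 is 12, so CS = ½ · [(34 - 3) + (12 - 3)] · 22 = 440.
Change in consumer surplus = 440 - 450 = -10.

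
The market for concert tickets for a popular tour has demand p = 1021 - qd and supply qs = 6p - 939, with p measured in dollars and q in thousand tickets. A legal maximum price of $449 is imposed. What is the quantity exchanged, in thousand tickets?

Rearranging demand gives qd = 1021 - p. Setting quantity demanded equal to quantity supplied, 1021 - p = 6p - 939, gives p* = 280 and q* = 741.
Since 449 is above p* = 280, the ceiling does not bind and the free-market outcome prevails.

741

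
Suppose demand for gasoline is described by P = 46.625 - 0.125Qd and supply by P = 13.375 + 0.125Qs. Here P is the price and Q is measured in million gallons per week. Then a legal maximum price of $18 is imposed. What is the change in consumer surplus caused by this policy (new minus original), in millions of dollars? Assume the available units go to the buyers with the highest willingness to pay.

-132

Rearranging demand gives Qd = 373 - 8P; rearranging supply gives Qs = 8P - 107. Equilibrium: 373 - 8P = 8P - 107, so 480 = 16P and P* = 30, Q* = 133.
Since 18 < 30, the ceiling is binding.
At P = 18: Qd = 373 - 8·18 = 229 and Qs = 8·18 - 107 = 37.
Consumer surplus without the control is ½ · (46.625 - 30) · 133 = 1105.5625.
With the ceiling, 37 units are sold at 18 (assume they go to the highest-value buyers). The demand price at Q = 37 is 42, so CS = ½ · [(46.625 - 18) + (42 - 18)] · 37 = 973.5625.
Change in consumer surplus = 973.5625 - 1105.5625 = -132.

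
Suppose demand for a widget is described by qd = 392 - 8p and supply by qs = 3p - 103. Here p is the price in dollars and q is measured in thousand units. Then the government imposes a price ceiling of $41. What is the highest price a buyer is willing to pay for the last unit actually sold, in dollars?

46.5

Without the control the market clears where 392 - 8p = 3p - 103, i.e. p* = 45 and q* = 32.
Because the ceiling (41) lies below the market-clearing price, it is binding.
At p = 41: qd = 392 - 8·41 = 64 and qs = 3·41 - 103 = 20.
Only 20 units reach the market. On the demand curve, the marginal buyer's willingness to pay at q = 20 is (392 - 20)/8 = 46.5.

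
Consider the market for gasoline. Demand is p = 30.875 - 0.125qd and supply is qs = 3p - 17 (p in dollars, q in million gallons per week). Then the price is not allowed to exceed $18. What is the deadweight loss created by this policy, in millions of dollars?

Rearranging demand gives qd = 247 - 8p. Without the control the market clears where 247 - 8p = 3p - 17, i.e. p* = 24 and q* = 55.
The ceiling of 18 is below the equilibrium price 24, so it binds.
At p = 18: qd = 247 - 8·18 = 103 and qs = 3·18 - 17 = 37.
Quantity traded falls to 37. At q = 37 the demand price is (247 - 37)/8 = 26.25 and the supply price is (17 + 37)/3 = 18.
Deadweight loss = ½ · (26.25 - 18) · (55 - 37) = ½ · 8.25 · 18 = 74.25.

74.25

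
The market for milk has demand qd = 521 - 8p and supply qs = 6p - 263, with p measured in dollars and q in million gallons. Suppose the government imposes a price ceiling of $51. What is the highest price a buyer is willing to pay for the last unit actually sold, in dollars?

59.75

Equilibrium: 521 - 8p = 6p - 263, so 784 = 14p and p* = 56, q* = 73.
Because the ceiling (51) lies below the market-clearing price, it is binding.
At p = 51: qd = 521 - 8·51 = 113 and qs = 6·51 - 263 = 43.
Only 43 units reach the market. On the demand curve, the marginal buyer's willingness to pay at q = 43 is (521 - 43)/8 = 59.75.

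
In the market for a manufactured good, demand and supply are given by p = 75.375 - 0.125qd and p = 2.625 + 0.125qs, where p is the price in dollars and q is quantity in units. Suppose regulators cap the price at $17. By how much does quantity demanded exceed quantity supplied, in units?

Rearranging demand gives qd = 603 - 8p; rearranging supply gives qs = 8p - 21. Equilibrium: 603 - 8p = 8p - 21, so 624 = 16p and p* = 39, q* = 291.
Because the ceiling (17) lies below the market-clearing price, it is binding.
At p = 17: qd = 603 - 8·17 = 467 and qs = 8·17 - 21 = 115.
Shortage = qd - qs = 467 - 115 = 352.

352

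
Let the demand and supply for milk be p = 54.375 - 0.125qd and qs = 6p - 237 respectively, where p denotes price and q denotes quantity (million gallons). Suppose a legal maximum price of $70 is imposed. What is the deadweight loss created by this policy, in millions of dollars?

Rearranging demand gives qd = 435 - 8p. Equilibrium: 435 - 8p = 6p - 237, so 672 = 14p and p* = 48, q* = 51.
Since 70 is above p* = 48, the ceiling does not bind and the free-market outcome prevails.
Since the control does not bind, no trades are prevented and deadweight loss is zero.

0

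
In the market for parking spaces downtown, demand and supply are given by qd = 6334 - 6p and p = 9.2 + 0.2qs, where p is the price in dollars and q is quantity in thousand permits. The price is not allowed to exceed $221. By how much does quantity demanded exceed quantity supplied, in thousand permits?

Rearranging supply gives qs = 5p - 46. In a free market, 6334 - 6p = 5p - 46 gives the equilibrium p* = 580, q* = 2854.
The ceiling of 221 is below the equilibrium price 580, so it binds.
At p = 221: qd = 6334 - 6·221 = 5008 and qs = 5·221 - 46 = 1059.
Shortage = qd - qs = 5008 - 1059 = 3949.

3949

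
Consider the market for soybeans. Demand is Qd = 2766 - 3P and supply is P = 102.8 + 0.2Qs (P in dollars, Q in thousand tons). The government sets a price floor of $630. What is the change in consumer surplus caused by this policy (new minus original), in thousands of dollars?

Rearranging supply gives Qs = 5P - 514. In a free market, 2766 - 3P = 5P - 514 gives the equilibrium P* = 410, Q* = 1536.
The floor of 630 is above the equilibrium price 410, so it binds.
At P = 630: Qd = 2766 - 3·630 = 876 and Qs = 5·630 - 514 = 2636.
Consumer surplus without the control is ½ · (922 - 410) · 1536 = 393216.
With the floor, consumers buy 876 units at 630, so CS = ½ · (922 - 630) · 876 = 127896.
Change in consumer surplus = 127896 - 393216 = -265320.

-265320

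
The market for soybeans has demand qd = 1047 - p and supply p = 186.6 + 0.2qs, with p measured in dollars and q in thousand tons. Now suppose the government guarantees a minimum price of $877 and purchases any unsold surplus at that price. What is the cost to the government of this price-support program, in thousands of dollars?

Rearranging supply gives qs = 5p - 933. Setting quantity demanded equal to quantity supplied, 1047 - p = 5p - 933, gives p* = 330 and q* = 717.
The floor of 877 is above the equilibrium price 330, so it binds.
At p = 877: qd = 1047 - 877 = 170 and qs = 5·877 - 933 = 3452.
Surplus = qs - qd = 3282.
Government expenditure = surplus × support price = 3282 × 877 = 2878314.

2878314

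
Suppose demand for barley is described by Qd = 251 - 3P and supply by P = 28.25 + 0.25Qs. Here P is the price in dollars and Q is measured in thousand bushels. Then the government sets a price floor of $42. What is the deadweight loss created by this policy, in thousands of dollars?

0

Rearranging supply gives Qs = 4P - 113. Without the control the market clears where 251 - 3P = 4P - 113, i.e. P* = 52 and Q* = 95.
The floor of 42 is below the equilibrium price 52, so it is not binding; the market clears at P* = 52, Q* = 95.
Since the control does not bind, no trades are prevented and deadweight loss is zero.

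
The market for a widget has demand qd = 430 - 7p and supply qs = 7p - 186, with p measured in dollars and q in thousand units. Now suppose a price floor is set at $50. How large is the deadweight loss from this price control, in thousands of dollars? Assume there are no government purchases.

Equilibrium: 430 - 7p = 7p - 186, so 616 = 14p and p* = 44, q* = 122.
Since 50 > 44, the floor is binding.
At p = 50: qd = 430 - 7·50 = 80 and qs = 7·50 - 186 = 164.
Quantity traded falls to 80. At q = 80 the demand price is (430 - 80)/7 = 50 and the supply price is (186 + 80)/7 = 38.
Deadweight loss = ½ · (50 - 38) · (122 - 80) = ½ · 12 · 42 = 252.

252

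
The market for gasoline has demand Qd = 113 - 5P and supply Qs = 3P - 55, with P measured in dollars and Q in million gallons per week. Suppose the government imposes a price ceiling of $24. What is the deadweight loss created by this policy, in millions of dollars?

0

Equilibrium: 113 - 5P = 3P - 55, so 168 = 8P and P* = 21, Q* = 8.
The ceiling of 24 is above the equilibrium price 21, so it is not binding; the market clears at P* = 21, Q* = 8.
Since the control does not bind, no trades are prevented and deadweight loss is zero.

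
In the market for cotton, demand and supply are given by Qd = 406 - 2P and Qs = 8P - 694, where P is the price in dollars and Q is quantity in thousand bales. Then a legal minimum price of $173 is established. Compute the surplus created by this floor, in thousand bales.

Equilibrium: 406 - 2P = 8P - 694, so 1100 = 10P and P* = 110, Q* = 186.
The floor of 173 is above the equilibrium price 110, so it binds.
At P = 173: Qd = 406 - 2·173 = 60 and Qs = 8·173 - 694 = 690.
Surplus = Qs - Qd = 690 - 60 = 630.

630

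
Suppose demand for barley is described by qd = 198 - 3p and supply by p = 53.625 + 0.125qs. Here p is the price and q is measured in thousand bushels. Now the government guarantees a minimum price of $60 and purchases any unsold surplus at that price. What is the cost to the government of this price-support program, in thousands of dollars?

1980

Rearranging supply gives qs = 8p - 429. Setting quantity demanded equal to quantity supplied, 198 - 3p = 8p - 429, gives p* = 57 and q* = 27.
Since 60 > 57, the floor is binding.
At p = 60: qd = 198 - 3·60 = 18 and qs = 8·60 - 429 = 51.
Surplus = qs - qd = 33.
Government expenditure = surplus × support price = 33 × 60 = 1980.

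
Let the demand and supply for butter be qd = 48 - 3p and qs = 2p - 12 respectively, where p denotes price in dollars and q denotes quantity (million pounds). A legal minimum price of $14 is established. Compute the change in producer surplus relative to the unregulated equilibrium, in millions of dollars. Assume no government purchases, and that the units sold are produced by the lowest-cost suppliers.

3

In a free market, 48 - 3p = 2p - 12 gives the equilibrium p* = 12, q* = 12.
Since 14 > 12, the floor is binding.
At p = 14: qd = 48 - 3·14 = 6 and qs = 2·14 - 12 = 16.
Producer surplus without the control is ½ · (12 - 6) · 12 = 36.
With the floor, 6 units are sold at 14. The supply price at q = 6 is 9, so PS = ½ · [(14 - 6) + (14 - 9)] · 6 = 39.
Change in producer surplus = 39 - 36 = 3.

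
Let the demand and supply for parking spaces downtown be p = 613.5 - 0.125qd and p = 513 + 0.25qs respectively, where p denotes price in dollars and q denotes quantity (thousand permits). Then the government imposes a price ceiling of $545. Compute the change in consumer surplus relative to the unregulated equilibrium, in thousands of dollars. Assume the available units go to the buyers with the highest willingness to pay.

Rearranging demand gives qd = 4908 - 8p; rearranging supply gives qs = 4p - 2052. Equilibrium: 4908 - 8p = 4p - 2052, so 6960 = 12p and p* = 580, q* = 268.
The ceiling of 545 is below the equilibrium price 580, so it binds.
At p = 545: qd = 4908 - 8·545 = 548 and qs = 4·545 - 2052 = 128.
Consumer surplus without the control is ½ · (613.5 - 580) · 268 = 4489.
With the ceiling, 128 units are sold at 545 (assume they go to the highest-value buyers). The demand price at q = 128 is 597.5, so CS = ½ · [(613.5 - 545) + (597.5 - 545)] · 128 = 7744.
Change in consumer surplus = 7744 - 4489 = 3255.

3255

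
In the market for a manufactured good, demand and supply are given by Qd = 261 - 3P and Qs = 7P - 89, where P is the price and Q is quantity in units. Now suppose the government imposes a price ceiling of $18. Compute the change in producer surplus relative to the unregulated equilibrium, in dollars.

Equilibrium: 261 - 3P = 7P - 89, so 350 = 10P and P* = 35, Q* = 156.
Because the ceiling (18) lies below the market-clearing price, it is binding.
At P = 18: Qd = 261 - 3·18 = 207 and Qs = 7·18 - 89 = 37.
Producer surplus without the control is ½ · (35 - 89/7) · 156 = 12168/7.
With the ceiling, producers sell 37 units at 18, so PS = ½ · (18 - 89/7) · 37 = 1369/14.
Change in producer surplus = 1369/14 - 12168/7 = -1640.5.

-1640.5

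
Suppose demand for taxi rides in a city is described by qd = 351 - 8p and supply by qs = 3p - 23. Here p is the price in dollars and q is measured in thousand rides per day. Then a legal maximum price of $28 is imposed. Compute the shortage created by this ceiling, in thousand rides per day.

Setting quantity demanded equal to quantity supplied, 351 - 8p = 3p - 23, gives p* = 34 and q* = 79.
The ceiling of 28 is below the equilibrium price 34, so it binds.
At p = 28: qd = 351 - 8·28 = 127 and qs = 3·28 - 23 = 61.
Shortage = qd - qs = 127 - 61 = 66.

66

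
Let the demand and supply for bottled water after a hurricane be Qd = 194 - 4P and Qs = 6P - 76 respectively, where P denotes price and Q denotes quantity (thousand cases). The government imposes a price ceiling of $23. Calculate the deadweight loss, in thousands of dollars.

Equilibrium: 194 - 4P = 6P - 76, so 270 = 10P and P* = 27, Q* = 86.
Because the ceiling (23) lies below the market-clearing price, it is binding.
At P = 23: Qd = 194 - 4·23 = 102 and Qs = 6·23 - 76 = 62.
Quantity traded falls to 62. At Q = 62 the demand price is (194 - 62)/4 = 33 and the supply price is (76 + 62)/6 = 23.
Deadweight loss = ½ · (33 - 23) · (86 - 62) = ½ · 10 · 24 = 120.

120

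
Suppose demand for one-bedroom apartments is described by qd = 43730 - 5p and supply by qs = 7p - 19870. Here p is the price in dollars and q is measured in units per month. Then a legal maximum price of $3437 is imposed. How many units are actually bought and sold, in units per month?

Equilibrium: 43730 - 5p = 7p - 19870, so 63600 = 12p and p* = 5300, q* = 17230.
Since 3437 < 5300, the ceiling is binding.
At p = 3437: qd = 43730 - 5·3437 = 26545 and qs = 7·3437 - 19870 = 4189.
The quantity actually transacted is the short side, supply: 4189.

4189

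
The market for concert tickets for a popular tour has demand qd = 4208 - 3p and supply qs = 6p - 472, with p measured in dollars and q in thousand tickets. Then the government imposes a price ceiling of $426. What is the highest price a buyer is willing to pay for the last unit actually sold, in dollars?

Setting quantity demanded equal to quantity supplied, 4208 - 3p = 6p - 472, gives p* = 520 and q* = 2648.
Since 426 < 520, the ceiling is binding.
At p = 426: qd = 4208 - 3·426 = 2930 and qs = 6·426 - 472 = 2084.
Only 2084 units reach the market. On the demand curve, the marginal buyer's willingness to pay at q = 2084 is (4208 - 2084)/3 = 708.

708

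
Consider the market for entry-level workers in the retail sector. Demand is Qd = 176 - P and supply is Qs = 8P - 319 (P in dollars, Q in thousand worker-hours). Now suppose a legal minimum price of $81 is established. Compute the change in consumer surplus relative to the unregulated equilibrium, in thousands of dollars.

In a free market, 176 - P = 8P - 319 gives the equilibrium P* = 55, Q* = 121.
The floor of 81 is above the equilibrium price 55, so it binds.
At P = 81: Qd = 176 - 81 = 95 and Qs = 8·81 - 319 = 329.
Consumer surplus without the control is ½ · (176 - 55) · 121 = 7320.5.
With the floor, consumers buy 95 units at 81, so CS = ½ · (176 - 81) · 95 = 4512.5.
Change in consumer surplus = 4512.5 - 7320.5 = -2808.

-2808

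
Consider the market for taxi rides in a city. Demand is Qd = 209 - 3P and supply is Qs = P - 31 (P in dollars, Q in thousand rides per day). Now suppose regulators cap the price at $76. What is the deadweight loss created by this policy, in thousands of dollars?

Without the control the market clears where 209 - 3P = P - 31, i.e. P* = 60 and Q* = 29.
The ceiling of 76 is above the equilibrium price 60, so it is not binding; the market clears at P* = 60, Q* = 29.
Since the control does not bind, no trades are prevented and deadweight loss is zero.

0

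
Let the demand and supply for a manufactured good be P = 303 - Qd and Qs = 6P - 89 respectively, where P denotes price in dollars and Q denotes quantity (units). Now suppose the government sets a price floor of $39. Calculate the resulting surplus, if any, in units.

Rearranging demand gives Qd = 303 - P. In a free market, 303 - P = 6P - 89 gives the equilibrium P* = 56, Q* = 247.
Since 39 is below P* = 56, the floor does not bind and the free-market outcome prevails.
Since the control does not bind, there is no surplus.

0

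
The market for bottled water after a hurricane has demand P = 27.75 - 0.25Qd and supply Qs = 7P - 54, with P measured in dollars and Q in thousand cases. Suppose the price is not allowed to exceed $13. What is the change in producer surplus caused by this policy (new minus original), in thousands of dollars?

-88

Rearranging demand gives Qd = 111 - 4P. Without the control the market clears where 111 - 4P = 7P - 54, i.e. P* = 15 and Q* = 51.
The ceiling of 13 is below the equilibrium price 15, so it binds.
At P = 13: Qd = 111 - 4·13 = 59 and Qs = 7·13 - 54 = 37.
Producer surplus without the control is ½ · (15 - 54/7) · 51 = 2601/14.
With the ceiling, producers sell 37 units at 13, so PS = ½ · (13 - 54/7) · 37 = 1369/14.
Change in producer surplus = 1369/14 - 2601/14 = -88.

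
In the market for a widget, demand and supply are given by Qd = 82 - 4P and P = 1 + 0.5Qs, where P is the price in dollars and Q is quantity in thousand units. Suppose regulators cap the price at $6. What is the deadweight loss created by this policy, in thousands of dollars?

Rearranging supply gives Qs = 2P - 2. In a free market, 82 - 4P = 2P - 2 gives the equilibrium P* = 14, Q* = 26.
Because the ceiling (6) lies below the market-clearing price, it is binding.
At P = 6: Qd = 82 - 4·6 = 58 and Qs = 2·6 - 2 = 10.
Quantity traded falls to 10. At Q = 10 the demand price is (82 - 10)/4 = 18 and the supply price is (2 + 10)/2 = 6.
Deadweight loss = ½ · (18 - 6) · (26 - 10) = ½ · 12 · 16 = 96.

96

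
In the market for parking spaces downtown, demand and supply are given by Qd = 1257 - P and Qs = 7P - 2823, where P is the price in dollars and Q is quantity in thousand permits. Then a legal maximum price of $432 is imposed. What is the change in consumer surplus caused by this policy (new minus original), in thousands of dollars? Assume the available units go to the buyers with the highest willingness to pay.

-133380

In a free market, 1257 - P = 7P - 2823 gives the equilibrium P* = 510, Q* = 747.
Since 432 < 510, the ceiling is binding.
At P = 432: Qd = 1257 - 432 = 825 and Qs = 7·432 - 2823 = 201.
Consumer surplus without the control is ½ · (1257 - 510) · 747 = 279004.5.
With the ceiling, 201 units are sold at 432 (assume they go to the highest-value buyers). The demand price at Q = 201 is 1056, so CS = ½ · [(1257 - 432) + (1056 - 432)] · 201 = 145624.5.
Change in consumer surplus = 145624.5 - 279004.5 = -133380.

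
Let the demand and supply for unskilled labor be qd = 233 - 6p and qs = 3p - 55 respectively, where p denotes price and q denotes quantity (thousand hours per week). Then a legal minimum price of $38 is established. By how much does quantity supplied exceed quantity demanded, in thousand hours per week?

Equilibrium: 233 - 6p = 3p - 55, so 288 = 9p and p* = 32, q* = 41.
Because the floor (38) lies above the market-clearing price, it is binding.
At p = 38: qd = 233 - 6·38 = 5 and qs = 3·38 - 55 = 59.
Surplus = qs - qd = 59 - 5 = 54.

54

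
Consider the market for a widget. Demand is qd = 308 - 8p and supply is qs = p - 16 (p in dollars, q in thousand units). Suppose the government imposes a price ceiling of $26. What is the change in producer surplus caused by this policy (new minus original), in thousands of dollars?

-150

Without the control the market clears where 308 - 8p = p - 16, i.e. p* = 36 and q* = 20.
Because the ceiling (26) lies below the market-clearing price, it is binding.
At p = 26: qd = 308 - 8·26 = 100 and qs = 26 - 16 = 10.
Producer surplus without the control is ½ · (36 - 16) · 20 = 200.
With the ceiling, producers sell 10 units at 26, so PS = ½ · (26 - 16) · 10 = 50.
Change in producer surplus = 50 - 200 = -150.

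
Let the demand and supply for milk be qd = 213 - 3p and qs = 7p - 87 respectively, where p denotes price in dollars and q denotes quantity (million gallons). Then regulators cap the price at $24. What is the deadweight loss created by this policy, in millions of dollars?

420

In a free market, 213 - 3p = 7p - 87 gives the equilibrium p* = 30, q* = 123.
The ceiling of 24 is below the equilibrium price 30, so it binds.
At p = 24: qd = 213 - 3·24 = 141 and qs = 7·24 - 87 = 81.
Quantity traded falls to 81. At q = 81 the demand price is (213 - 81)/3 = 44 and the supply price is (87 + 81)/7 = 24.
Deadweight loss = ½ · (44 - 24) · (123 - 81) = ½ · 20 · 42 = 420.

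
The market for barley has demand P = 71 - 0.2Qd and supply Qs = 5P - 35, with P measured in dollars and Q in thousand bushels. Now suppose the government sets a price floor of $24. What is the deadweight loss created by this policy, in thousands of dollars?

0

Rearranging demand gives Qd = 355 - 5P. Without the control the market clears where 355 - 5P = 5P - 35, i.e. P* = 39 and Q* = 160.
The floor of 24 is below the equilibrium price 39, so it is not binding; the market clears at P* = 39, Q* = 160.
Since the control does not bind, no trades are prevented and deadweight loss is zero.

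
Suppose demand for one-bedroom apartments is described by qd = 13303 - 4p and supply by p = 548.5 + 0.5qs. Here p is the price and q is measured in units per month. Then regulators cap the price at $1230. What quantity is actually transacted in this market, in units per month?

1363

Rearranging supply gives qs = 2p - 1097. In a free market, 13303 - 4p = 2p - 1097 gives the equilibrium p* = 2400, q* = 3703.
Since 1230 < 2400, the ceiling is binding.
At p = 1230: qd = 13303 - 4·1230 = 8383 and qs = 2·1230 - 1097 = 1363.
The quantity actually transacted is the short side, supply: 1363.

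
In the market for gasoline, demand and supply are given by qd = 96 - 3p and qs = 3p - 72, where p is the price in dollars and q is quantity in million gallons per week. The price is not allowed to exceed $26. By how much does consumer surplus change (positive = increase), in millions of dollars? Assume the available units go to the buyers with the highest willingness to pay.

Without the control the market clears where 96 - 3p = 3p - 72, i.e. p* = 28 and q* = 12.
Because the ceiling (26) lies below the market-clearing price, it is binding.
At p = 26: qd = 96 - 3·26 = 18 and qs = 3·26 - 72 = 6.
Consumer surplus without the control is ½ · (32 - 28) · 12 = 24.
With the ceiling, 6 units are sold at 26 (assume they go to the highest-value buyers). The demand price at q = 6 is 30, so CS = ½ · [(32 - 26) + (30 - 26)] · 6 = 30.
Change in consumer surplus = 30 - 24 = 6.

6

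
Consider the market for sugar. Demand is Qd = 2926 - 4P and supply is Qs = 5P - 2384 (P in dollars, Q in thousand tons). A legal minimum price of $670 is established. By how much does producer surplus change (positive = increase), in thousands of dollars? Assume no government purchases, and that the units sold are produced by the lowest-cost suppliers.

9440

In a free market, 2926 - 4P = 5P - 2384 gives the equilibrium P* = 590, Q* = 566.
Since 670 > 590, the floor is binding.
At P = 670: Qd = 2926 - 4·670 = 246 and Qs = 5·670 - 2384 = 966.
Producer surplus without the control is ½ · (590 - 476.8) · 566 = 32035.6.
With the floor, 246 units are sold at 670. The supply price at Q = 246 is 526, so PS = ½ · [(670 - 476.8) + (670 - 526)] · 246 = 41475.6.
Change in producer surplus = 41475.6 - 32035.6 = 9440.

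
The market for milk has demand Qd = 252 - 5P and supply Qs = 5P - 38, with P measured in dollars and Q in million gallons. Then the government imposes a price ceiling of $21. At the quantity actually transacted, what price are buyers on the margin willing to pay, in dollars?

Without the control the market clears where 252 - 5P = 5P - 38, i.e. P* = 29 and Q* = 107.
The ceiling of 21 is below the equilibrium price 29, so it binds.
At P = 21: Qd = 252 - 5·21 = 147 and Qs = 5·21 - 38 = 67.
Only 67 units reach the market. On the demand curve, the marginal buyer's willingness to pay at Q = 67 is (252 - 67)/5 = 37.

37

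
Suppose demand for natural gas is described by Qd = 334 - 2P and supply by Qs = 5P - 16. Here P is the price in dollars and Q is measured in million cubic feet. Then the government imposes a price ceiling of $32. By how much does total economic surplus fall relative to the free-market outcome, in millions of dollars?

2835

In a free market, 334 - 2P = 5P - 16 gives the equilibrium P* = 50, Q* = 234.
Because the ceiling (32) lies below the market-clearing price, it is binding.
At P = 32: Qd = 334 - 2·32 = 270 and Qs = 5·32 - 16 = 144.
Quantity traded falls to 144. At Q = 144 the demand price is (334 - 144)/2 = 95 and the supply price is (16 + 144)/5 = 32.
Deadweight loss = ½ · (95 - 32) · (234 - 144) = ½ · 63 · 90 = 2835.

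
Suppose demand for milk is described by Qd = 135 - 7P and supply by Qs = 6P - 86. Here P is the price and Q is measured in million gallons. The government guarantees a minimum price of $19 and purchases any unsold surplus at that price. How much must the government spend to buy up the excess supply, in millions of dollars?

In a free market, 135 - 7P = 6P - 86 gives the equilibrium P* = 17, Q* = 16.
Since 19 > 17, the floor is binding.
At P = 19: Qd = 135 - 7·19 = 2 and Qs = 6·19 - 86 = 28.
Surplus = Qs - Qd = 26.
Government expenditure = surplus × support price = 26 × 19 = 494.

494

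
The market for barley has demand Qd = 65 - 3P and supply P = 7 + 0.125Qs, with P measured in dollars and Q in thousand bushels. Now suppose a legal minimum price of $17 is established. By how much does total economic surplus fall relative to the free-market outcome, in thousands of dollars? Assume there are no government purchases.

74.25

Rearranging supply gives Qs = 8P - 56. Equilibrium: 65 - 3P = 8P - 56, so 121 = 11P and P* = 11, Q* = 32.
Because the floor (17) lies above the market-clearing price, it is binding.
At P = 17: Qd = 65 - 3·17 = 14 and Qs = 8·17 - 56 = 80.
Quantity traded falls to 14. At Q = 14 the demand price is (65 - 14)/3 = 17 and the supply price is (56 + 14)/8 = 8.75.
Deadweight loss = ½ · (17 - 8.75) · (32 - 14) = ½ · 8.25 · 18 = 74.25.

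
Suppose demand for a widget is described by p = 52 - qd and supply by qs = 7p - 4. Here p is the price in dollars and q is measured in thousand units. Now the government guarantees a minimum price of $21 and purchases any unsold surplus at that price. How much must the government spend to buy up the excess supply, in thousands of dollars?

2352

Rearranging demand gives qd = 52 - p. Setting quantity demanded equal to quantity supplied, 52 - p = 7p - 4, gives p* = 7 and q* = 45.
The floor of 21 is above the equilibrium price 7, so it binds.
At p = 21: qd = 52 - 21 = 31 and qs = 7·21 - 4 = 143.
Surplus = qs - qd = 112.
Government expenditure = surplus × support price = 112 × 21 = 2352.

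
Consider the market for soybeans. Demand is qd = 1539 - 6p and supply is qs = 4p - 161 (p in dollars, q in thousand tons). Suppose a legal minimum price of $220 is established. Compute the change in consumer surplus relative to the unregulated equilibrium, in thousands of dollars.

Equilibrium: 1539 - 6p = 4p - 161, so 1700 = 10p and p* = 170, q* = 519.
Because the floor (220) lies above the market-clearing price, it is binding.
At p = 220: qd = 1539 - 6·220 = 219 and qs = 4·220 - 161 = 719.
Consumer surplus without the control is ½ · (256.5 - 170) · 519 = 22446.75.
With the floor, consumers buy 219 units at 220, so CS = ½ · (256.5 - 220) · 219 = 3996.75.
Change in consumer surplus = 3996.75 - 22446.75 = -18450.

-18450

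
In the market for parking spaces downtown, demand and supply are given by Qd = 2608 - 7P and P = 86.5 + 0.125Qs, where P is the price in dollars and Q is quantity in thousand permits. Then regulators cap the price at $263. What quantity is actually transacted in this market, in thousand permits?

1068

Rearranging supply gives Qs = 8P - 692. Without the control the market clears where 2608 - 7P = 8P - 692, i.e. P* = 220 and Q* = 1068.
Since 263 is above P* = 220, the ceiling does not bind and the free-market outcome prevails.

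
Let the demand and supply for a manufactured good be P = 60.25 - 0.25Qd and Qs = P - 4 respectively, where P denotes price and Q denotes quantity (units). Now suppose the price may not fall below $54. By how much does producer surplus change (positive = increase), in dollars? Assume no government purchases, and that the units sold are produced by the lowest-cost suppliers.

-75

Rearranging demand gives Qd = 241 - 4P. In a free market, 241 - 4P = P - 4 gives the equilibrium P* = 49, Q* = 45.
Because the floor (54) lies above the market-clearing price, it is binding.
At P = 54: Qd = 241 - 4·54 = 25 and Qs = 54 - 4 = 50.
Producer surplus without the control is ½ · (49 - 4) · 45 = 1012.5.
With the floor, 25 units are sold at 54. The supply price at Q = 25 is 29, so PS = ½ · [(54 - 4) + (54 - 29)] · 25 = 937.5.
Change in producer surplus = 937.5 - 1012.5 = -75.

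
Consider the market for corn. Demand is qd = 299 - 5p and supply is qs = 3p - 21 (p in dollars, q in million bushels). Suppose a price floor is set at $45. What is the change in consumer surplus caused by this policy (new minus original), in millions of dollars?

Setting quantity demanded equal to quantity supplied, 299 - 5p = 3p - 21, gives p* = 40 and q* = 99.
Since 45 > 40, the floor is binding.
At p = 45: qd = 299 - 5·45 = 74 and qs = 3·45 - 21 = 114.
Consumer surplus without the control is ½ · (59.8 - 40) · 99 = 980.1.
With the floor, consumers buy 74 units at 45, so CS = ½ · (59.8 - 45) · 74 = 547.6.
Change in consumer surplus = 547.6 - 980.1 = -432.5.

-432.5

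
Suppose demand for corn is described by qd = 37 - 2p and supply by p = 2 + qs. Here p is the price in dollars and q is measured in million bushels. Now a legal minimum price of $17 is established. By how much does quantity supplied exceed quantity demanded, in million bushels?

Rearranging supply gives qs = p - 2. Equilibrium: 37 - 2p = p - 2, so 39 = 3p and p* = 13, q* = 11.
Since 17 > 13, the floor is binding.
At p = 17: qd = 37 - 2·17 = 3 and qs = 17 - 2 = 15.
Surplus = qs - qd = 15 - 3 = 12.

12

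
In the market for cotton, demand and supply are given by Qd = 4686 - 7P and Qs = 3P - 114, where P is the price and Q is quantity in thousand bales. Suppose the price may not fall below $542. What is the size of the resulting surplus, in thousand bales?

Without the control the market clears where 4686 - 7P = 3P - 114, i.e. P* = 480 and Q* = 1326.
The floor of 542 is above the equilibrium price 480, so it binds.
At P = 542: Qd = 4686 - 7·542 = 892 and Qs = 3·542 - 114 = 1512.
Surplus = Qs - Qd = 1512 - 892 = 620.

620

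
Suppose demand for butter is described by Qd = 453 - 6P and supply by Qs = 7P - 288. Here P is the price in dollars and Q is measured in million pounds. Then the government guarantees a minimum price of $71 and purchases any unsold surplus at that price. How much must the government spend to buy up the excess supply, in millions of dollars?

Without the control the market clears where 453 - 6P = 7P - 288, i.e. P* = 57 and Q* = 111.
Because the floor (71) lies above the market-clearing price, it is binding.
At P = 71: Qd = 453 - 6·71 = 27 and Qs = 7·71 - 288 = 209.
Surplus = Qs - Qd = 182.
Government expenditure = surplus × support price = 182 × 71 = 12922.

12922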